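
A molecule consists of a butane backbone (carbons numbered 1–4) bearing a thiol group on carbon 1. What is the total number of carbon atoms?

4

Atom tally by fragment:
  HSCH2 → C:1 H:3 S:1
  CH2 → C:1 H:2
  CH2 → C:1 H:2
  CH3 → C:1 H:3
Element totals:
  C: 4
  H: 10
  S: 1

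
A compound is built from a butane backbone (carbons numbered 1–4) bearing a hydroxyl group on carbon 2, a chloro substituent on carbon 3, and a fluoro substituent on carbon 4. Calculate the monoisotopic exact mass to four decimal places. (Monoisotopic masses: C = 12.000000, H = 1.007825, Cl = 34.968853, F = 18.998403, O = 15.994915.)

Atom tally by fragment:
  CH3 → C:1 H:3
  CH(OH) → C:1 H:2 O:1
  CH(Cl) → C:1 H:1 Cl:1
  CH2F → C:1 H:2 F:1
Element totals:
  C: 4
  H: 8
  Cl: 1
  F: 1
  O: 1
Molecular formula: C4H8ClFO.
  M = 4(12.0) + 8(1.007825) + 34.968853 + 18.998403 + 15.994915
    = 48.000000 + 8.062600 + 34.968853 + 18.998403 + 15.994915 = 126.024771

126.0248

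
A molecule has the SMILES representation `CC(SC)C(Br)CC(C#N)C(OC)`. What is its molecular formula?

Atom tally by fragment:
  CH3 → C:1 H:3
  CH(SCH3) → C:2 H:4 S:1
  CH(Br) → C:1 H:1 Br:1
  CH2 → C:1 H:2
  CH(CN) → C:2 H:1 N:1
  CH2OCH3 → C:2 H:5 O:1
Element totals:
  C: 9
  H: 16
  Br: 1
  N: 1
  O: 1
  S: 1

C9H16BrNOS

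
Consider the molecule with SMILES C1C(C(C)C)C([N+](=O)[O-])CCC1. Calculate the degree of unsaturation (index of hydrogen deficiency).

Atom tally by fragment:
  cyclohexane ring core → C:6 H:12
  (− 2 ring H displaced by substituents)
  + CH(CH3)2 → C:3 H:7
  + NO2 → N:1 O:2
Element totals:
  C: 9
  H: 17
  N: 1
  O: 2
Molecular formula: C9H17NO2.
DoU = (2C + 2 + N − H − X) / 2 = (2·9 + 2 + 1 − 17 − 0) / 2 = 2.

2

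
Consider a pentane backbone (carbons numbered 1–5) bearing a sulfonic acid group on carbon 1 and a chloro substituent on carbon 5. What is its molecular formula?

C5H11ClO3S

Atom tally by fragment:
  HO3SCH2 → C:1 H:3 S:1 O:3
  CH2 → C:1 H:2
  CH2 → C:1 H:2
  CH2 → C:1 H:2
  CH2Cl → C:1 H:2 Cl:1
Element totals:
  C: 5
  H: 11
  Cl: 1
  O: 3
  S: 1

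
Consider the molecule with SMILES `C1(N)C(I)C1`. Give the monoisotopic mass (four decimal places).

Atom tally by fragment:
  cyclopropane ring core → C:3 H:6
  (− 2 ring H displaced by substituents)
  + NH2 → N:1 H:2
  + I → I:1
Element totals:
  C: 3
  H: 6
  I: 1
  N: 1
Molecular formula: C3H6IN.
  M = 3(12.0) + 6(1.007825) + 126.904472 + 14.003074
    = 36.000000 + 6.046950 + 126.904472 + 14.003074 = 182.954496

182.9545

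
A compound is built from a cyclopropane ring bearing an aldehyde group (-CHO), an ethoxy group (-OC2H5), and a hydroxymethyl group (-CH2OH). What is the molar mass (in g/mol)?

Atom tally by fragment:
  cyclopropane ring core → C:3 H:6
  (− 3 ring H displaced by substituents)
  + CHO → C:1 H:1 O:1
  + OC2H5 → C:2 H:5 O:1
  + CH2OH → C:1 H:3 O:1
Element totals:
  C: 7
  H: 12
  O: 3
Molecular formula: C7H12O3.
  M = 7(12.011) + 12(1.008) + 3(15.999)
    = 84.077 + 12.096 + 47.997 = 144.170

144.17 g/mol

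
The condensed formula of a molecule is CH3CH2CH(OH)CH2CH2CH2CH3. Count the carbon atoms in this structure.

7

Element totals:
  C: 7
  H: 16
  O: 1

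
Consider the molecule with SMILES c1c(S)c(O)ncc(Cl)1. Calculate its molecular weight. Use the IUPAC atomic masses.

Atom tally by fragment:
  pyridine ring core → C:5 H:5 N:1
  (− 3 ring H displaced by substituents)
  + SH → S:1 H:1
  + OH → O:1 H:1
  + Cl → Cl:1
Element totals:
  C: 5
  H: 4
  Cl: 1
  N: 1
  O: 1
  S: 1
Molecular formula: C5H4ClNOS.
  M = 5(12.011) + 4(1.008) + 35.45 + 14.007 + 15.999 + 32.06
    = 60.055 + 4.032 + 35.450 + 14.007 + 15.999 + 32.060 = 161.603

161.60 g/mol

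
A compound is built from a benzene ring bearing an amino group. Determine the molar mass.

Atom tally by fragment:
  benzene ring core → C:6 H:6
  (− 1 ring H displaced by substituents)
  + NH2 → N:1 H:2
Element totals:
  C: 6
  H: 7
  N: 1
Molecular formula: C6H7N.
  M = 6(12.011) + 7(1.008) + 14.007
    = 72.066 + 7.056 + 14.007 = 93.129

93.13 g/mol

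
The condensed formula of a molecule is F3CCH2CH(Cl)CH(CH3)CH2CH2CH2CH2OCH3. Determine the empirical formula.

Atom tally by fragment:
  F3CCH2 → C:2 H:2 F:3
  CH(Cl) → C:1 H:1 Cl:1
  CH(CH3) → C:2 H:4
  CH2 → C:1 H:2
  CH2 → C:1 H:2
  CH2 → C:1 H:2
  CH2OCH3 → C:2 H:5 O:1
Element totals:
  C: 10
  H: 18
  Cl: 1
  F: 3
  O: 1
Molecular formula: C10H18ClF3O.
gcd of subscripts (10, 1, 3, 18, 1) = 1, so the empirical formula equals the molecular formula.

C10H18ClF3O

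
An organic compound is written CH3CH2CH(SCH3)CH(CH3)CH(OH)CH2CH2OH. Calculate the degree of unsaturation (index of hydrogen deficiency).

Atom tally by fragment:
  CH3 → C:1 H:3
  CH2 → C:1 H:2
  CH(SCH3) → C:2 H:4 S:1
  CH(CH3) → C:2 H:4
  CH(OH) → C:1 H:2 O:1
  CH2CH2OH → C:2 H:5 O:1
Element totals:
  C: 9
  H: 20
  O: 2
  S: 1
Molecular formula: C9H20O2S.
DoU = (2C + 2 + N − H − X) / 2 = (2·9 + 2 + 0 − 20 − 0) / 2 = 0.

0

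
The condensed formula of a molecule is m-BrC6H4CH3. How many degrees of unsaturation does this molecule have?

4

Element totals:
  C: 7
  H: 7
  Br: 1
Molecular formula: C7H7Br.
DoU = (2C + 2 + N − H − X) / 2 = (2·7 + 2 + 0 − 7 − 1) / 2 = 4.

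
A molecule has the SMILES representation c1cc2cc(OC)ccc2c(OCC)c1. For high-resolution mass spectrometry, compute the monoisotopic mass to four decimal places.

202.0994

Atom tally by fragment:
  naphthalene ring system core → C:10 H:8
  (− 2 ring H displaced by substituents)
  + OCH3 → C:1 H:3 O:1
  + OC2H5 → C:2 H:5 O:1
Element totals:
  C: 13
  H: 14
  O: 2
Molecular formula: C13H14O2.
  M = 13(12.0) + 14(1.007825) + 2(15.994915)
    = 156.000000 + 14.109550 + 31.989830 = 202.099380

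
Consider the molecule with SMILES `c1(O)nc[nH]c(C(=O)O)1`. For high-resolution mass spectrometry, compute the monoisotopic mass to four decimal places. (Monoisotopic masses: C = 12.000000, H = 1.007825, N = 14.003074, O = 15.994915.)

128.0222

Atom tally by fragment:
  imidazole ring core → C:3 H:4 N:2
  (− 2 ring H displaced by substituents)
  + OH → O:1 H:1
  + COOH → C:1 H:1 O:2
Element totals:
  C: 4
  H: 4
  N: 2
  O: 3
Molecular formula: C4H4N2O3.
  M = 4(12.0) + 4(1.007825) + 2(14.003074) + 3(15.994915)
    = 48.000000 + 4.031300 + 28.006148 + 47.984745 = 128.022193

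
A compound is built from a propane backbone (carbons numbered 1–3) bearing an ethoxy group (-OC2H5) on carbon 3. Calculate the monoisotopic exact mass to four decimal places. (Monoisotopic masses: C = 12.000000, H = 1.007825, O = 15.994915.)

Atom tally by fragment:
  CH3 → C:1 H:3
  CH2 → C:1 H:2
  CH2OC2H5 → C:3 H:7 O:1
Element totals:
  C: 5
  H: 12
  O: 1
Molecular formula: C5H12O.
  M = 5(12.0) + 12(1.007825) + 15.994915
    = 60.000000 + 12.093900 + 15.994915 = 88.088815

88.0888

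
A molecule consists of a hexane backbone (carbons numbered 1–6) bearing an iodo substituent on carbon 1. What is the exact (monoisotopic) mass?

212.0062

Atom tally by fragment:
  ICH2 → C:1 H:2 I:1
  CH2 → C:1 H:2
  CH2 → C:1 H:2
  CH2 → C:1 H:2
  CH2 → C:1 H:2
  CH3 → C:1 H:3
Element totals:
  C: 6
  H: 13
  I: 1
Molecular formula: C6H13I.
  M = 6(12.0) + 13(1.007825) + 126.904472
    = 72.000000 + 13.101725 + 126.904472 = 212.006197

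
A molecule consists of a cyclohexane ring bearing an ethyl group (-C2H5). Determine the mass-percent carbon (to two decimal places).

85.63%

Atom tally by fragment:
  cyclohexane ring core → C:6 H:12
  (− 1 ring H displaced by substituents)
  + C2H5 → C:2 H:5
Element totals:
  C: 8
  H: 16
Molecular formula: C8H16.
Molar mass = 112.216 g/mol.
Mass from C: 8 × 12.011 = 96.088 g/mol.
%C = 96.088 / 112.216 × 100 = 85.63%.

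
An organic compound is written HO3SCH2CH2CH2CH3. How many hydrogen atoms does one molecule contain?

Atom tally by fragment:
  HO3SCH2 → C:1 H:3 S:1 O:3
  CH2 → C:1 H:2
  CH2 → C:1 H:2
  CH3 → C:1 H:3
Element totals:
  C: 4
  H: 10
  O: 3
  S: 1

10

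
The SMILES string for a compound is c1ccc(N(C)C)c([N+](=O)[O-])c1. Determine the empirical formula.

C4H5NO

Atom tally by fragment:
  benzene ring core → C:6 H:6
  (− 2 ring H displaced by substituents)
  + N(CH3)2 → N:1 C:2 H:6
  + NO2 → N:1 O:2
Element totals:
  C: 8
  H: 10
  N: 2
  O: 2
Molecular formula: C8H10N2O2.
gcd of subscripts = 2; dividing each by 2:
  C: 8/2 = 4
  H: 10/2 = 5
  N: 2/2 = 1
  O: 2/2 = 1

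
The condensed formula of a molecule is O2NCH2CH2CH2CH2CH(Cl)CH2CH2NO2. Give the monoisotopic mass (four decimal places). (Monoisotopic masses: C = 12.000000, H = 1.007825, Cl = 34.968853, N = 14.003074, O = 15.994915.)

224.0564

Atom tally by fragment:
  O2NCH2 → C:1 H:2 N:1 O:2
  CH2 → C:1 H:2
  CH2 → C:1 H:2
  CH2 → C:1 H:2
  CH(Cl) → C:1 H:1 Cl:1
  CH2 → C:1 H:2
  CH2NO2 → C:1 H:2 N:1 O:2
Element totals:
  C: 7
  H: 13
  Cl: 1
  N: 2
  O: 4
Molecular formula: C7H13ClN2O4.
  M = 7(12.0) + 13(1.007825) + 34.968853 + 2(14.003074) + 4(15.994915)
    = 84.000000 + 13.101725 + 34.968853 + 28.006148 + 63.979660 = 224.056386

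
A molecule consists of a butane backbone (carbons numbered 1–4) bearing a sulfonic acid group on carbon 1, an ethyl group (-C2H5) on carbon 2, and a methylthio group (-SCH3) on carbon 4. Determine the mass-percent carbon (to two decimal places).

39.60%

Atom tally by fragment:
  HO3SCH2 → C:1 H:3 S:1 O:3
  CH(C2H5) → C:3 H:6
  CH2 → C:1 H:2
  CH2SCH3 → C:2 H:5 S:1
Element totals:
  C: 7
  H: 16
  O: 3
  S: 2
Molecular formula: C7H16O3S2.
Molar mass = 212.322 g/mol.
Mass from C: 7 × 12.011 = 84.077 g/mol.
%C = 84.077 / 212.322 × 100 = 39.60%.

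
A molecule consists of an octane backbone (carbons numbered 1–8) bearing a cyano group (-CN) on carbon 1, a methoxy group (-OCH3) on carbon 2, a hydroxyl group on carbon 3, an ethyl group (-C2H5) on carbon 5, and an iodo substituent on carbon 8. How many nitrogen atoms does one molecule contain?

Atom tally by fragment:
  NCCH2 → C:2 H:2 N:1
  CH(OCH3) → C:2 H:4 O:1
  CH(OH) → C:1 H:2 O:1
  CH2 → C:1 H:2
  CH(C2H5) → C:3 H:6
  CH2 → C:1 H:2
  CH2 → C:1 H:2
  CH2I → C:1 H:2 I:1
Element totals:
  C: 12
  H: 22
  I: 1
  N: 1
  O: 2

1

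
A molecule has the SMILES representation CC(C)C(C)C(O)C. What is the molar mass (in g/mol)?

Atom tally by fragment:
  CH3 → C:1 H:3
  CH(CH3) → C:2 H:4
  CH(CH3) → C:2 H:4
  CH(OH) → C:1 H:2 O:1
  CH3 → C:1 H:3
Element totals:
  C: 7
  H: 16
  O: 1
Molecular formula: C7H16O.
  M = 7(12.011) + 16(1.008) + 15.999
    = 84.077 + 16.128 + 15.999 = 116.204

116.20 g/mol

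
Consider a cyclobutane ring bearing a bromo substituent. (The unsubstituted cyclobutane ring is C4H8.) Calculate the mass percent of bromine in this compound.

59.19%

Atom tally by fragment:
  cyclobutane ring core → C:4 H:8
  (− 1 ring H displaced by substituents)
  + Br → Br:1
Element totals:
  C: 4
  H: 7
  Br: 1
Molecular formula: C4H7Br.
Molar mass = 135.004 g/mol.
Mass from Br: 1 × 79.904 = 79.904 g/mol.
%Br = 79.904 / 135.004 × 100 = 59.19%.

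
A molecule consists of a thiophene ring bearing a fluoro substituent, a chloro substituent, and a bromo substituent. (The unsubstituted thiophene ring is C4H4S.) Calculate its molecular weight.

Atom tally by fragment:
  thiophene ring core → C:4 H:4 S:1
  (− 3 ring H displaced by substituents)
  + F → F:1
  + Cl → Cl:1
  + Br → Br:1
Element totals:
  C: 4
  H: 1
  Br: 1
  Cl: 1
  F: 1
  S: 1
Molecular formula: C4HBrClFS.
  M = 4(12.011) + 1.008 + 79.904 + 35.45 + 18.998 + 32.06
    = 48.044 + 1.008 + 79.904 + 35.450 + 18.998 + 32.060 = 215.464

215.46 g/mol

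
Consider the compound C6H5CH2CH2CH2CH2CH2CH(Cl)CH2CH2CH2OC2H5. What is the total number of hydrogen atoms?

Atom tally by fragment:
  C6H5CH2 → C:7 H:7
  CH2 → C:1 H:2
  CH2 → C:1 H:2
  CH2 → C:1 H:2
  CH2 → C:1 H:2
  CH(Cl) → C:1 H:1 Cl:1
  CH2 → C:1 H:2
  CH2 → C:1 H:2
  CH2OC2H5 → C:3 H:7 O:1
Element totals:
  C: 17
  H: 27
  Cl: 1
  O: 1

27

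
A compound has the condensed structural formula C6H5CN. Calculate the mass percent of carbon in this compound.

81.53%

Atom tally by fragment:
  benzene ring core → C:6 H:6
  (− 1 ring H displaced by substituents)
  + CN → C:1 N:1
Element totals:
  C: 7
  H: 5
  N: 1
Molecular formula: C7H5N.
Molar mass = 103.124 g/mol.
Mass from C: 7 × 12.011 = 84.077 g/mol.
%C = 84.077 / 103.124 × 100 = 81.53%.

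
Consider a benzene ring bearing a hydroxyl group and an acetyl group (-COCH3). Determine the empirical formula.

Atom tally by fragment:
  benzene ring core → C:6 H:6
  (− 2 ring H displaced by substituents)
  + OH → O:1 H:1
  + COCH3 → C:2 H:3 O:1
Element totals:
  C: 8
  H: 8
  O: 2
Molecular formula: C8H8O2.
gcd of subscripts = 2; dividing each by 2:
  C: 8/2 = 4
  H: 8/2 = 4
  O: 2/2 = 1

C4H4O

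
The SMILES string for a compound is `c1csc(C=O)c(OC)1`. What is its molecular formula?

C6H6O2S

Atom tally by fragment:
  thiophene ring core → C:4 H:4 S:1
  (− 2 ring H displaced by substituents)
  + CHO → C:1 H:1 O:1
  + OCH3 → C:1 H:3 O:1
Element totals:
  C: 6
  H: 6
  O: 2
  S: 1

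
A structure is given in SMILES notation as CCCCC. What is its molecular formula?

Atom tally by fragment:
  CH3 → C:1 H:3
  CH2 → C:1 H:2
  CH2 → C:1 H:2
  CH2 → C:1 H:2
  CH3 → C:1 H:3
Element totals:
  C: 5
  H: 12

C5H12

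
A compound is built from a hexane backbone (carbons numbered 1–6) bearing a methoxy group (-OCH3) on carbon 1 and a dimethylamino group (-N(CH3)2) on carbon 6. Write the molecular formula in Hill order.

C9H21NO

Atom tally by fragment:
  CH3OCH2 → C:2 H:5 O:1
  CH2 → C:1 H:2
  CH2 → C:1 H:2
  CH2 → C:1 H:2
  CH2 → C:1 H:2
  CH2N(CH3)2 → C:3 H:8 N:1
Element totals:
  C: 9
  H: 21
  N: 1
  O: 1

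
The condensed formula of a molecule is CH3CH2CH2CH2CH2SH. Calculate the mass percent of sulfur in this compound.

30.76%

Atom tally by fragment:
  CH3 → C:1 H:3
  CH2 → C:1 H:2
  CH2 → C:1 H:2
  CH2 → C:1 H:2
  CH2SH → C:1 H:3 S:1
Element totals:
  C: 5
  H: 12
  S: 1
Molecular formula: C5H12S.
Molar mass = 104.211 g/mol.
Mass from S: 1 × 32.06 = 32.060 g/mol.
%S = 32.060 / 104.211 × 100 = 30.76%.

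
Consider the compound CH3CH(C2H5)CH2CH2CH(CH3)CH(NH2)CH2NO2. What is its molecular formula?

Atom tally by fragment:
  CH3 → C:1 H:3
  CH(C2H5) → C:3 H:6
  CH2 → C:1 H:2
  CH2 → C:1 H:2
  CH(CH3) → C:2 H:4
  CH(NH2) → C:1 H:3 N:1
  CH2NO2 → C:1 H:2 N:1 O:2
Element totals:
  C: 10
  H: 22
  N: 2
  O: 2

C10H22N2O2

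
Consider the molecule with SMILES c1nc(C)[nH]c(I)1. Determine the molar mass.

Atom tally by fragment:
  imidazole ring core → C:3 H:4 N:2
  (− 2 ring H displaced by substituents)
  + CH3 → C:1 H:3
  + I → I:1
Element totals:
  C: 4
  H: 5
  I: 1
  N: 2
Molecular formula: C4H5IN2.
  M = 4(12.011) + 5(1.008) + 126.904 + 2(14.007)
    = 48.044 + 5.040 + 126.904 + 28.014 = 208.002

208.00 g/mol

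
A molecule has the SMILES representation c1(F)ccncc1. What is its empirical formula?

Atom tally by fragment:
  pyridine ring core → C:5 H:5 N:1
  (− 1 ring H displaced by substituents)
  + F → F:1
Element totals:
  C: 5
  H: 4
  F: 1
  N: 1
Molecular formula: C5H4FN.
gcd of subscripts (5, 1, 4, 1) = 1, so the empirical formula equals the molecular formula.

C5H4FN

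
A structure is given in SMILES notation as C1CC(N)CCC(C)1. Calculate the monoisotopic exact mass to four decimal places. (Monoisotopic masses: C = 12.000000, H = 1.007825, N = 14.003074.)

Atom tally by fragment:
  cyclohexane ring core → C:6 H:12
  (− 2 ring H displaced by substituents)
  + NH2 → N:1 H:2
  + CH3 → C:1 H:3
Element totals:
  C: 7
  H: 15
  N: 1
Molecular formula: C7H15N.
  M = 7(12.0) + 15(1.007825) + 14.003074
    = 84.000000 + 15.117375 + 14.003074 = 113.120449

113.1204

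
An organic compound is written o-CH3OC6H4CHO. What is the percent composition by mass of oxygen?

Atom tally by fragment:
  benzene ring core → C:6 H:6
  (− 2 ring H displaced by substituents)
  + OCH3 → C:1 H:3 O:1
  + CHO → C:1 H:1 O:1
Element totals:
  C: 8
  H: 8
  O: 2
Molecular formula: C8H8O2.
Molar mass = 136.150 g/mol.
Mass from O: 2 × 15.999 = 31.998 g/mol.
%O = 31.998 / 136.150 × 100 = 23.50%.

23.50%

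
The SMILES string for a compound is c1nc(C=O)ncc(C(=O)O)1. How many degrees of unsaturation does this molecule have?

6

Atom tally by fragment:
  pyrimidine ring core → C:4 H:4 N:2
  (− 2 ring H displaced by substituents)
  + CHO → C:1 H:1 O:1
  + COOH → C:1 H:1 O:2
Element totals:
  C: 6
  H: 4
  N: 2
  O: 3
Molecular formula: C6H4N2O3.
DoU = (2C + 2 + N − H − X) / 2 = (2·6 + 2 + 2 − 4 − 0) / 2 = 6.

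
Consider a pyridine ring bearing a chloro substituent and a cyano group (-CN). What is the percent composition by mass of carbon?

52.01%

Atom tally by fragment:
  pyridine ring core → C:5 H:5 N:1
  (− 2 ring H displaced by substituents)
  + Cl → Cl:1
  + CN → C:1 N:1
Element totals:
  C: 6
  H: 3
  Cl: 1
  N: 2
Molecular formula: C6H3ClN2.
Molar mass = 138.554 g/mol.
Mass from C: 6 × 12.011 = 72.066 g/mol.
%C = 72.066 / 138.554 × 100 = 52.01%.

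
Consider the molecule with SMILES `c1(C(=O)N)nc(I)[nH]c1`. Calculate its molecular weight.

Atom tally by fragment:
  imidazole ring core → C:3 H:4 N:2
  (− 2 ring H displaced by substituents)
  + CONH2 → C:1 H:2 O:1 N:1
  + I → I:1
Element totals:
  C: 4
  H: 4
  I: 1
  N: 3
  O: 1
Molecular formula: C4H4IN3O.
  M = 4(12.011) + 4(1.008) + 126.904 + 3(14.007) + 15.999
    = 48.044 + 4.032 + 126.904 + 42.021 + 15.999 = 237.000

237.00 g/mol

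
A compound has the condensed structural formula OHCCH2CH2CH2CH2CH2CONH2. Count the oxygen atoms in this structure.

Atom tally by fragment:
  OHCCH2 → C:2 H:3 O:1
  CH2 → C:1 H:2
  CH2 → C:1 H:2
  CH2 → C:1 H:2
  CH2CONH2 → C:2 H:4 O:1 N:1
Element totals:
  C: 7
  H: 13
  N: 1
  O: 2

2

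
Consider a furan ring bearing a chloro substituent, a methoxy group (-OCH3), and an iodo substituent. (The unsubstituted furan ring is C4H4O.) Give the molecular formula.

C5H4ClIO2

Atom tally by fragment:
  furan ring core → C:4 H:4 O:1
  (− 3 ring H displaced by substituents)
  + Cl → Cl:1
  + OCH3 → C:1 H:3 O:1
  + I → I:1
Element totals:
  C: 5
  H: 4
  Cl: 1
  I: 1
  O: 2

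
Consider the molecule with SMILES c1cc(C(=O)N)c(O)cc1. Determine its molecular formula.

Atom tally by fragment:
  benzene ring core → C:6 H:6
  (− 2 ring H displaced by substituents)
  + CONH2 → C:1 H:2 O:1 N:1
  + OH → O:1 H:1
Element totals:
  C: 7
  H: 7
  N: 1
  O: 2

C7H7NO2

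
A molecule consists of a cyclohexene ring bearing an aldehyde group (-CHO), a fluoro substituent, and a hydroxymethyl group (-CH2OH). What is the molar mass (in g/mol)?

Atom tally by fragment:
  cyclohexene ring core → C:6 H:10
  (− 3 ring H displaced by substituents)
  + CHO → C:1 H:1 O:1
  + F → F:1
  + CH2OH → C:1 H:3 O:1
Element totals:
  C: 8
  H: 11
  F: 1
  O: 2
Molecular formula: C8H11FO2.
  M = 8(12.011) + 11(1.008) + 18.998 + 2(15.999)
    = 96.088 + 11.088 + 18.998 + 31.998 = 158.172

158.17 g/mol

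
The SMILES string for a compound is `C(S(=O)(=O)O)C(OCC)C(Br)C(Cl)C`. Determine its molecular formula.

C7H14BrClO4S

Atom tally by fragment:
  HO3SCH2 → C:1 H:3 S:1 O:3
  CH(OC2H5) → C:3 H:6 O:1
  CH(Br) → C:1 H:1 Br:1
  CH(Cl) → C:1 H:1 Cl:1
  CH3 → C:1 H:3
Element totals:
  C: 7
  H: 14
  Br: 1
  Cl: 1
  O: 4
  S: 1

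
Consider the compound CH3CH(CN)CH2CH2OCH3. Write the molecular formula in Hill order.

Element totals:
  C: 6
  H: 11
  N: 1
  O: 1

C6H11NO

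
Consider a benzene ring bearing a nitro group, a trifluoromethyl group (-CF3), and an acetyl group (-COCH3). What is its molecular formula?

C9H6F3NO3

Atom tally by fragment:
  benzene ring core → C:6 H:6
  (− 3 ring H displaced by substituents)
  + NO2 → N:1 O:2
  + CF3 → C:1 F:3
  + COCH3 → C:2 H:3 O:1
Element totals:
  C: 9
  H: 6
  F: 3
  N: 1
  O: 3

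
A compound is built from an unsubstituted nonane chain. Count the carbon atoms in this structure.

Atom tally by fragment:
  CH3 → C:1 H:3
  CH2 → C:1 H:2
  CH2 → C:1 H:2
  CH2 → C:1 H:2
  CH2 → C:1 H:2
  CH2 → C:1 H:2
  CH2 → C:1 H:2
  CH2 → C:1 H:2
  CH3 → C:1 H:3
Element totals:
  C: 9
  H: 20

9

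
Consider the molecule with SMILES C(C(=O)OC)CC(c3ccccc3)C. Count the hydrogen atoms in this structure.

16

Atom tally by fragment:
  CH3OOCCH2 → C:3 H:5 O:2
  CH2 → C:1 H:2
  CH(C6H5) → C:7 H:6
  CH3 → C:1 H:3
Element totals:
  C: 12
  H: 16
  O: 2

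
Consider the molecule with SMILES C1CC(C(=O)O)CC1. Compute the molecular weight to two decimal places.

114.14 g/mol

Atom tally by fragment:
  cyclopentane ring core → C:5 H:10
  (− 1 ring H displaced by substituents)
  + COOH → C:1 H:1 O:2
Element totals:
  C: 6
  H: 10
  O: 2
Molecular formula: C6H10O2.
  M = 6(12.011) + 10(1.008) + 2(15.999)
    = 72.066 + 10.080 + 31.998 = 114.144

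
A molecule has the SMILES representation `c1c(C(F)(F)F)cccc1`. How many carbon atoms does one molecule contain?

7

Atom tally by fragment:
  benzene ring core → C:6 H:6
  (− 1 ring H displaced by substituents)
  + CF3 → C:1 F:3
Element totals:
  C: 7
  H: 5
  F: 3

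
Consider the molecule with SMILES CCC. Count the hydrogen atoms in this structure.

8

Atom tally by fragment:
  CH3 → C:1 H:3
  CH2 → C:1 H:2
  CH3 → C:1 H:3
Element totals:
  C: 3
  H: 8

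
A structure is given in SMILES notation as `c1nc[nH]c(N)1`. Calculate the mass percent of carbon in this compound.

43.36%

Atom tally by fragment:
  imidazole ring core → C:3 H:4 N:2
  (− 1 ring H displaced by substituents)
  + NH2 → N:1 H:2
Element totals:
  C: 3
  H: 5
  N: 3
Molecular formula: C3H5N3.
Molar mass = 83.094 g/mol.
Mass from C: 3 × 12.011 = 36.033 g/mol.
%C = 36.033 / 83.094 × 100 = 43.36%.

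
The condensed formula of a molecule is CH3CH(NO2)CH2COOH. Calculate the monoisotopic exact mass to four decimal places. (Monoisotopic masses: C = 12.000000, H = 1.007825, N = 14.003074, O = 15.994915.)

Element totals:
  C: 4
  H: 7
  N: 1
  O: 4
Molecular formula: C4H7NO4.
  M = 4(12.0) + 7(1.007825) + 14.003074 + 4(15.994915)
    = 48.000000 + 7.054775 + 14.003074 + 63.979660 = 133.037509

133.0375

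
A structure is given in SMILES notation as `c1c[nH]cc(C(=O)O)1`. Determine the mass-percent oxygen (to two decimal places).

28.80%

Atom tally by fragment:
  pyrrole ring core → C:4 H:5 N:1
  (− 1 ring H displaced by substituents)
  + COOH → C:1 H:1 O:2
Element totals:
  C: 5
  H: 5
  N: 1
  O: 2
Molecular formula: C5H5NO2.
Molar mass = 111.100 g/mol.
Mass from O: 2 × 15.999 = 31.998 g/mol.
%O = 31.998 / 111.100 × 100 = 28.80%.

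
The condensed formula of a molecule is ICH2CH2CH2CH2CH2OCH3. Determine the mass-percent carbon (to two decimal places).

31.60%

Element totals:
  C: 6
  H: 13
  I: 1
  O: 1
Molecular formula: C6H13IO.
Molar mass = 228.073 g/mol.
Mass from C: 6 × 12.011 = 72.066 g/mol.
%C = 72.066 / 228.073 × 100 = 31.60%.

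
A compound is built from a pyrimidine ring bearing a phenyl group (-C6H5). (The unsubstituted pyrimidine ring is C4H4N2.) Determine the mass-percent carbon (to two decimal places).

Atom tally by fragment:
  pyrimidine ring core → C:4 H:4 N:2
  (− 1 ring H displaced by substituents)
  + C6H5 → C:6 H:5
Element totals:
  C: 10
  H: 8
  N: 2
Molecular formula: C10H8N2.
Molar mass = 156.188 g/mol.
Mass from C: 10 × 12.011 = 120.110 g/mol.
%C = 120.110 / 156.188 × 100 = 76.90%.

76.90%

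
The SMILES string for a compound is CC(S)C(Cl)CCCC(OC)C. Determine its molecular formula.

Atom tally by fragment:
  CH3 → C:1 H:3
  CH(SH) → C:1 H:2 S:1
  CH(Cl) → C:1 H:1 Cl:1
  CH2 → C:1 H:2
  CH2 → C:1 H:2
  CH2 → C:1 H:2
  CH(OCH3) → C:2 H:4 O:1
  CH3 → C:1 H:3
Element totals:
  C: 9
  H: 19
  Cl: 1
  O: 1
  S: 1

C9H19ClOS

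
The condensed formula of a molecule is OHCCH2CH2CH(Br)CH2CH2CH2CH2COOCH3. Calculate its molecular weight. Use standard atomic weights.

Atom tally by fragment:
  OHCCH2 → C:2 H:3 O:1
  CH2 → C:1 H:2
  CH(Br) → C:1 H:1 Br:1
  CH2 → C:1 H:2
  CH2 → C:1 H:2
  CH2 → C:1 H:2
  CH2COOCH3 → C:3 H:5 O:2
Element totals:
  C: 10
  H: 17
  Br: 1
  O: 3
Molecular formula: C10H17BrO3.
  M = 10(12.011) + 17(1.008) + 79.904 + 3(15.999)
    = 120.110 + 17.136 + 79.904 + 47.997 = 265.147

265.15 g/mol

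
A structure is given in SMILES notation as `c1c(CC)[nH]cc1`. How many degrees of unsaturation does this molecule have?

Atom tally by fragment:
  pyrrole ring core → C:4 H:5 N:1
  (− 1 ring H displaced by substituents)
  + C2H5 → C:2 H:5
Element totals:
  C: 6
  H: 9
  N: 1
Molecular formula: C6H9N.
DoU = (2C + 2 + N − H − X) / 2 = (2·6 + 2 + 1 − 9 − 0) / 2 = 3.

3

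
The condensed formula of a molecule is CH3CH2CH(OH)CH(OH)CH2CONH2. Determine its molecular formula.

Atom tally by fragment:
  CH3 → C:1 H:3
  CH2 → C:1 H:2
  CH(OH) → C:1 H:2 O:1
  CH(OH) → C:1 H:2 O:1
  CH2CONH2 → C:2 H:4 O:1 N:1
Element totals:
  C: 6
  H: 13
  N: 1
  O: 3

C6H13NO3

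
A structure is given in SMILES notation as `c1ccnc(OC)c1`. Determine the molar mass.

109.13 g/mol

Atom tally by fragment:
  pyridine ring core → C:5 H:5 N:1
  (− 1 ring H displaced by substituents)
  + OCH3 → C:1 H:3 O:1
Element totals:
  C: 6
  H: 7
  N: 1
  O: 1
Molecular formula: C6H7NO.
  M = 6(12.011) + 7(1.008) + 14.007 + 15.999
    = 72.066 + 7.056 + 14.007 + 15.999 = 109.128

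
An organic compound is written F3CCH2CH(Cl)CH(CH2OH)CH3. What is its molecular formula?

C6H10ClF3O

Element totals:
  C: 6
  H: 10
  Cl: 1
  F: 3
  O: 1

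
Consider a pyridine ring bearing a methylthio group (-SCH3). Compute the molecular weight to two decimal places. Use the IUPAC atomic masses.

Atom tally by fragment:
  pyridine ring core → C:5 H:5 N:1
  (− 1 ring H displaced by substituents)
  + SCH3 → C:1 H:3 S:1
Element totals:
  C: 6
  H: 7
  N: 1
  S: 1
Molecular formula: C6H7NS.
  M = 6(12.011) + 7(1.008) + 14.007 + 32.06
    = 72.066 + 7.056 + 14.007 + 32.060 = 125.189

125.19 g/mol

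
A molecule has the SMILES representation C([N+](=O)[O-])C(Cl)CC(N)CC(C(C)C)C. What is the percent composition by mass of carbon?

50.73%

Atom tally by fragment:
  O2NCH2 → C:1 H:2 N:1 O:2
  CH(Cl) → C:1 H:1 Cl:1
  CH2 → C:1 H:2
  CH(NH2) → C:1 H:3 N:1
  CH2 → C:1 H:2
  CH(CH(CH3)2) → C:4 H:8
  CH3 → C:1 H:3
Element totals:
  C: 10
  H: 21
  Cl: 1
  N: 2
  O: 2
Molecular formula: C10H21ClN2O2.
Molar mass = 236.740 g/mol.
Mass from C: 10 × 12.011 = 120.110 g/mol.
%C = 120.110 / 236.740 × 100 = 50.73%.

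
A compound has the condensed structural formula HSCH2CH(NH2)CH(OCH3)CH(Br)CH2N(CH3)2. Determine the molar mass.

Atom tally by fragment:
  HSCH2 → C:1 H:3 S:1
  CH(NH2) → C:1 H:3 N:1
  CH(OCH3) → C:2 H:4 O:1
  CH(Br) → C:1 H:1 Br:1
  CH2N(CH3)2 → C:3 H:8 N:1
Element totals:
  C: 8
  H: 19
  Br: 1
  N: 2
  O: 1
  S: 1
Molecular formula: C8H19BrN2OS.
  M = 8(12.011) + 19(1.008) + 79.904 + 2(14.007) + 15.999 + 32.06
    = 96.088 + 19.152 + 79.904 + 28.014 + 15.999 + 32.060 = 271.217

271.22 g/mol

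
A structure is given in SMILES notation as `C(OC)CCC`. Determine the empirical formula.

C5H12O

Atom tally by fragment:
  CH3OCH2 → C:2 H:5 O:1
  CH2 → C:1 H:2
  CH2 → C:1 H:2
  CH3 → C:1 H:3
Element totals:
  C: 5
  H: 12
  O: 1
Molecular formula: C5H12O.
gcd of subscripts (5, 12, 1) = 1, so the empirical formula equals the molecular formula.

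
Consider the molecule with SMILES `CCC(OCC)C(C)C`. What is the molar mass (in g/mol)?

Atom tally by fragment:
  CH3 → C:1 H:3
  CH2 → C:1 H:2
  CH(OC2H5) → C:3 H:6 O:1
  CH(CH3) → C:2 H:4
  CH3 → C:1 H:3
Element totals:
  C: 8
  H: 18
  O: 1
Molecular formula: C8H18O.
  M = 8(12.011) + 18(1.008) + 15.999
    = 96.088 + 18.144 + 15.999 = 130.231

130.23 g/mol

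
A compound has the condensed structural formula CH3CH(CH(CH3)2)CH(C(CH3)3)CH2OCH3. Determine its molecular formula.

C12H26O

Atom tally by fragment:
  CH3 → C:1 H:3
  CH(CH(CH3)2) → C:4 H:8
  CH(C(CH3)3) → C:5 H:10
  CH2OCH3 → C:2 H:5 O:1
Element totals:
  C: 12
  H: 26
  O: 1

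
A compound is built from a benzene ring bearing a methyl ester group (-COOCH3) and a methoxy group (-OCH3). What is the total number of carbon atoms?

Atom tally by fragment:
  benzene ring core → C:6 H:6
  (− 2 ring H displaced by substituents)
  + COOCH3 → C:2 H:3 O:2
  + OCH3 → C:1 H:3 O:1
Element totals:
  C: 9
  H: 10
  O: 3

9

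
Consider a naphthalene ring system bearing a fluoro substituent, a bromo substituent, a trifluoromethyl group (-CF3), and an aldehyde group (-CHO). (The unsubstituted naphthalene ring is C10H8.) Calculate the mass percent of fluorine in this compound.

23.67%

Atom tally by fragment:
  naphthalene ring system core → C:10 H:8
  (− 4 ring H displaced by substituents)
  + F → F:1
  + Br → Br:1
  + CF3 → C:1 F:3
  + CHO → C:1 H:1 O:1
Element totals:
  C: 12
  H: 5
  Br: 1
  F: 4
  O: 1
Molecular formula: C12H5BrF4O.
Molar mass = 321.067 g/mol.
Mass from F: 4 × 18.998 = 75.992 g/mol.
%F = 75.992 / 321.067 × 100 = 23.67%.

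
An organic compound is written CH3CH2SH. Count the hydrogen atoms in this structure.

Atom tally by fragment:
  CH3 → C:1 H:3
  CH2SH → C:1 H:3 S:1
Element totals:
  C: 2
  H: 6
  S: 1

6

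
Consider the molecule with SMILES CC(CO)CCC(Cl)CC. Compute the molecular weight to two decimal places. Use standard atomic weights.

Atom tally by fragment:
  CH3 → C:1 H:3
  CH(CH2OH) → C:2 H:4 O:1
  CH2 → C:1 H:2
  CH2 → C:1 H:2
  CH(Cl) → C:1 H:1 Cl:1
  CH2 → C:1 H:2
  CH3 → C:1 H:3
Element totals:
  C: 8
  H: 17
  Cl: 1
  O: 1
Molecular formula: C8H17ClO.
  M = 8(12.011) + 17(1.008) + 35.45 + 15.999
    = 96.088 + 17.136 + 35.450 + 15.999 = 164.673

164.67 g/mol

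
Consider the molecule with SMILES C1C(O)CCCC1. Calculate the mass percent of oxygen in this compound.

Atom tally by fragment:
  cyclohexane ring core → C:6 H:12
  (− 1 ring H displaced by substituents)
  + OH → O:1 H:1
Element totals:
  C: 6
  H: 12
  O: 1
Molecular formula: C6H12O.
Molar mass = 100.161 g/mol.
Mass from O: 1 × 15.999 = 15.999 g/mol.
%O = 15.999 / 100.161 × 100 = 15.97%.

15.97%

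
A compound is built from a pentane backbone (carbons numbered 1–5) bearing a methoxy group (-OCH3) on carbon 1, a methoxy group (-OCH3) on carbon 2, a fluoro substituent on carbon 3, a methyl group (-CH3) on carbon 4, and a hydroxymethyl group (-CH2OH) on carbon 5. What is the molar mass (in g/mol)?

Atom tally by fragment:
  CH3OCH2 → C:2 H:5 O:1
  CH(OCH3) → C:2 H:4 O:1
  CH(F) → C:1 H:1 F:1
  CH(CH3) → C:2 H:4
  CH2CH2OH → C:2 H:5 O:1
Element totals:
  C: 9
  H: 19
  F: 1
  O: 3
Molecular formula: C9H19FO3.
  M = 9(12.011) + 19(1.008) + 18.998 + 3(15.999)
    = 108.099 + 19.152 + 18.998 + 47.997 = 194.246

194.25 g/mol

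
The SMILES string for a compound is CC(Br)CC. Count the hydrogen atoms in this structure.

Atom tally by fragment:
  CH3 → C:1 H:3
  CH(Br) → C:1 H:1 Br:1
  CH2 → C:1 H:2
  CH3 → C:1 H:3
Element totals:
  C: 4
  H: 9
  Br: 1

9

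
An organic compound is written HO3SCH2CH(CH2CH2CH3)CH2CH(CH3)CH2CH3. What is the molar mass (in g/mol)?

222.34 g/mol

Atom tally by fragment:
  HO3SCH2 → C:1 H:3 S:1 O:3
  CH(CH2CH2CH3) → C:4 H:8
  CH2 → C:1 H:2
  CH(CH3) → C:2 H:4
  CH2 → C:1 H:2
  CH3 → C:1 H:3
Element totals:
  C: 10
  H: 22
  O: 3
  S: 1
Molecular formula: C10H22O3S.
  M = 10(12.011) + 22(1.008) + 3(15.999) + 32.06
    = 120.110 + 22.176 + 47.997 + 32.060 = 222.343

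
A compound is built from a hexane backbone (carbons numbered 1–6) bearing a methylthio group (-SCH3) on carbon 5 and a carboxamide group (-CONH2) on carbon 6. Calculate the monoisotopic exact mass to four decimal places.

Atom tally by fragment:
  CH3 → C:1 H:3
  CH2 → C:1 H:2
  CH2 → C:1 H:2
  CH2 → C:1 H:2
  CH(SCH3) → C:2 H:4 S:1
  CH2CONH2 → C:2 H:4 O:1 N:1
Element totals:
  C: 8
  H: 17
  N: 1
  O: 1
  S: 1
Molecular formula: C8H17NOS.
  M = 8(12.0) + 17(1.007825) + 14.003074 + 15.994915 + 31.972071
    = 96.000000 + 17.133025 + 14.003074 + 15.994915 + 31.972071 = 175.103085

175.1031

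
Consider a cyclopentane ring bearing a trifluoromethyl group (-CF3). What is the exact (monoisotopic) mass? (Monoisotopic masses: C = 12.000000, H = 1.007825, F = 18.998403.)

138.0656

Atom tally by fragment:
  cyclopentane ring core → C:5 H:10
  (− 1 ring H displaced by substituents)
  + CF3 → C:1 F:3
Element totals:
  C: 6
  H: 9
  F: 3
Molecular formula: C6H9F3.
  M = 6(12.0) + 9(1.007825) + 3(18.998403)
    = 72.000000 + 9.070425 + 56.995209 = 138.065634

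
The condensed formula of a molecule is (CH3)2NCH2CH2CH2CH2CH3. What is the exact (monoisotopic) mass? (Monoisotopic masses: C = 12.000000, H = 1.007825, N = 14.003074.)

Atom tally by fragment:
  (CH3)2NCH2 → C:3 H:8 N:1
  CH2 → C:1 H:2
  CH2 → C:1 H:2
  CH2 → C:1 H:2
  CH3 → C:1 H:3
Element totals:
  C: 7
  H: 17
  N: 1
Molecular formula: C7H17N.
  M = 7(12.0) + 17(1.007825) + 14.003074
    = 84.000000 + 17.133025 + 14.003074 = 115.136099

115.1361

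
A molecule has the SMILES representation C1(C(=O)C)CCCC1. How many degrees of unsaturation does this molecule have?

2

Atom tally by fragment:
  cyclopentane ring core → C:5 H:10
  (− 1 ring H displaced by substituents)
  + COCH3 → C:2 H:3 O:1
Element totals:
  C: 7
  H: 12
  O: 1
Molecular formula: C7H12O.
DoU = (2C + 2 + N − H − X) / 2 = (2·7 + 2 + 0 − 12 − 0) / 2 = 2.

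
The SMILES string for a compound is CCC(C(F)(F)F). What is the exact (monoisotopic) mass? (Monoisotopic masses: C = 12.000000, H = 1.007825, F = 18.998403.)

112.0500

Atom tally by fragment:
  CH3 → C:1 H:3
  CH2 → C:1 H:2
  CH2CF3 → C:2 H:2 F:3
Element totals:
  C: 4
  H: 7
  F: 3
Molecular formula: C4H7F3.
  M = 4(12.0) + 7(1.007825) + 3(18.998403)
    = 48.000000 + 7.054775 + 56.995209 = 112.049984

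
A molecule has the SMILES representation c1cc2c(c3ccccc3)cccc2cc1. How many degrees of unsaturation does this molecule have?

11

Atom tally by fragment:
  naphthalene ring system core → C:10 H:8
  (− 1 ring H displaced by substituents)
  + C6H5 → C:6 H:5
Element totals:
  C: 16
  H: 12
Molecular formula: C16H12.
DoU = (2C + 2 + N − H − X) / 2 = (2·16 + 2 + 0 − 12 − 0) / 2 = 11.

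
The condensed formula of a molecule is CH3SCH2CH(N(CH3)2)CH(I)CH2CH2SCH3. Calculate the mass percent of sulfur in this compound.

19.24%

Atom tally by fragment:
  CH3SCH2 → C:2 H:5 S:1
  CH(N(CH3)2) → C:3 H:7 N:1
  CH(I) → C:1 H:1 I:1
  CH2 → C:1 H:2
  CH2SCH3 → C:2 H:5 S:1
Element totals:
  C: 9
  H: 20
  I: 1
  N: 1
  S: 2
Molecular formula: C9H20INS2.
Molar mass = 333.290 g/mol.
Mass from S: 2 × 32.06 = 64.120 g/mol.
%S = 64.120 / 333.290 × 100 = 19.24%.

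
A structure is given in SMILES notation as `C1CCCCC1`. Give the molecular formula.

Atom tally by fragment:
  cyclohexane ring core → C:6 H:12
Element totals:
  C: 6
  H: 12

C6H12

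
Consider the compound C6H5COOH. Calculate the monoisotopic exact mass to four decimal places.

122.0368

Element totals:
  C: 7
  H: 6
  O: 2
Molecular formula: C7H6O2.
  M = 7(12.0) + 6(1.007825) + 2(15.994915)
    = 84.000000 + 6.046950 + 31.989830 = 122.036780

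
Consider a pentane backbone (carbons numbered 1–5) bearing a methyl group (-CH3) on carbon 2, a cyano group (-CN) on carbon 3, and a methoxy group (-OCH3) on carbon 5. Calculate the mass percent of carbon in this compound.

Atom tally by fragment:
  CH3 → C:1 H:3
  CH(CH3) → C:2 H:4
  CH(CN) → C:2 H:1 N:1
  CH2 → C:1 H:2
  CH2OCH3 → C:2 H:5 O:1
Element totals:
  C: 8
  H: 15
  N: 1
  O: 1
Molecular formula: C8H15NO.
Molar mass = 141.214 g/mol.
Mass from C: 8 × 12.011 = 96.088 g/mol.
%C = 96.088 / 141.214 × 100 = 68.04%.

68.04%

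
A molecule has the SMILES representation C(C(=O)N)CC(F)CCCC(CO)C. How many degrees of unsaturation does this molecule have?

Atom tally by fragment:
  H2NOCCH2 → C:2 H:4 O:1 N:1
  CH2 → C:1 H:2
  CH(F) → C:1 H:1 F:1
  CH2 → C:1 H:2
  CH2 → C:1 H:2
  CH2 → C:1 H:2
  CH(CH2OH) → C:2 H:4 O:1
  CH3 → C:1 H:3
Element totals:
  C: 10
  H: 20
  F: 1
  N: 1
  O: 2
Molecular formula: C10H20FNO2.
DoU = (2C + 2 + N − H − X) / 2 = (2·10 + 2 + 1 − 20 − 1) / 2 = 1.

1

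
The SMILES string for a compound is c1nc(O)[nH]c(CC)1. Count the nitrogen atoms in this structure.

Atom tally by fragment:
  imidazole ring core → C:3 H:4 N:2
  (− 2 ring H displaced by substituents)
  + OH → O:1 H:1
  + C2H5 → C:2 H:5
Element totals:
  C: 5
  H: 8
  N: 2
  O: 1

2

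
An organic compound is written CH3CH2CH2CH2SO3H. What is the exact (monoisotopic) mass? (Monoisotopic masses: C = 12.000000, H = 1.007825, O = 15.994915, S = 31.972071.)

Atom tally by fragment:
  CH3 → C:1 H:3
  CH2 → C:1 H:2
  CH2 → C:1 H:2
  CH2SO3H → C:1 H:3 S:1 O:3
Element totals:
  C: 4
  H: 10
  O: 3
  S: 1
Molecular formula: C4H10O3S.
  M = 4(12.0) + 10(1.007825) + 3(15.994915) + 31.972071
    = 48.000000 + 10.078250 + 47.984745 + 31.972071 = 138.035066

138.0351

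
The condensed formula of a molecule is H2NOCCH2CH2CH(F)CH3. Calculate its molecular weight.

119.14 g/mol

Element totals:
  C: 5
  H: 10
  F: 1
  N: 1
  O: 1
Molecular formula: C5H10FNO.
  M = 5(12.011) + 10(1.008) + 18.998 + 14.007 + 15.999
    = 60.055 + 10.080 + 18.998 + 14.007 + 15.999 = 119.139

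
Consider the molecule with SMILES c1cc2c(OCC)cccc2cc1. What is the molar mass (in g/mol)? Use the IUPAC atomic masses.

172.23 g/mol

Atom tally by fragment:
  naphthalene ring system core → C:10 H:8
  (− 1 ring H displaced by substituents)
  + OC2H5 → C:2 H:5 O:1
Element totals:
  C: 12
  H: 12
  O: 1
Molecular formula: C12H12O.
  M = 12(12.011) + 12(1.008) + 15.999
    = 144.132 + 12.096 + 15.999 = 172.227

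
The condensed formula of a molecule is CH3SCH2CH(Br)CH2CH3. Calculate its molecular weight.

183.11 g/mol

Atom tally by fragment:
  CH3SCH2 → C:2 H:5 S:1
  CH(Br) → C:1 H:1 Br:1
  CH2 → C:1 H:2
  CH3 → C:1 H:3
Element totals:
  C: 5
  H: 11
  Br: 1
  S: 1
Molecular formula: C5H11BrS.
  M = 5(12.011) + 11(1.008) + 79.904 + 32.06
    = 60.055 + 11.088 + 79.904 + 32.060 = 183.107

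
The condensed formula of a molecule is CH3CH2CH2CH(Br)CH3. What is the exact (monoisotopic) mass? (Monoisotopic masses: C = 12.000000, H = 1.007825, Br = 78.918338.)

Element totals:
  C: 5
  H: 11
  Br: 1
Molecular formula: C5H11Br.
  M = 5(12.0) + 11(1.007825) + 78.918338
    = 60.000000 + 11.086075 + 78.918338 = 150.004413

150.0044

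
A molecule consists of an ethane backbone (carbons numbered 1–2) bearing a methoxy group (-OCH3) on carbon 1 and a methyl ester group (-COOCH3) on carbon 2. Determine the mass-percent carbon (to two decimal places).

50.84%

Atom tally by fragment:
  CH3OCH2 → C:2 H:5 O:1
  CH2COOCH3 → C:3 H:5 O:2
Element totals:
  C: 5
  H: 10
  O: 3
Molecular formula: C5H10O3.
Molar mass = 118.132 g/mol.
Mass from C: 5 × 12.011 = 60.055 g/mol.
%C = 60.055 / 118.132 × 100 = 50.84%.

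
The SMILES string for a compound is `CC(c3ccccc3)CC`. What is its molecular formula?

C10H14

Atom tally by fragment:
  CH3 → C:1 H:3
  CH(C6H5) → C:7 H:6
  CH2 → C:1 H:2
  CH3 → C:1 H:3
Element totals:
  C: 10
  H: 14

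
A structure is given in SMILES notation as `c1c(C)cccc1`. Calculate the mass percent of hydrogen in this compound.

8.75%

Atom tally by fragment:
  benzene ring core → C:6 H:6
  (− 1 ring H displaced by substituents)
  + CH3 → C:1 H:3
Element totals:
  C: 7
  H: 8
Molecular formula: C7H8.
Molar mass = 92.141 g/mol.
Mass from H: 8 × 1.008 = 8.064 g/mol.
%H = 8.064 / 92.141 × 100 = 8.75%.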